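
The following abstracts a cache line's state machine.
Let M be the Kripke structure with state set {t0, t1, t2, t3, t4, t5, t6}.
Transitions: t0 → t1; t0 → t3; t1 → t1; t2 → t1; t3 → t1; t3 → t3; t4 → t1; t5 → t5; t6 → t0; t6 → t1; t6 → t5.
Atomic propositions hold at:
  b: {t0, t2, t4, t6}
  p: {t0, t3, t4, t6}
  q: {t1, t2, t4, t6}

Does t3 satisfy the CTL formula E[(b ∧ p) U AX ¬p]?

No

Sat(b ∧ p) = {t0, t4, t6}
Sat(¬p) = {t1, t2, t5}
Sat(AX ¬p) = {s : every successor in {t1, t2, t5}} = {t1, t2, t4, t5}
E[(b ∧ p) U AX ¬p]: least fixpoint, start Z0 = Sat(AX ¬p) = {t1, t2, t4, t5}, add states in Sat(b ∧ p) with some successor in Z. Z1 = {t0, t1, t2, t4, t5, t6}; fixed.
Sat(E[(b ∧ p) U AX ¬p]) = {t0, t1, t2, t4, t5, t6}
t3 ∉ Sat(E[(b ∧ p) U AX ¬p]) = {t0, t1, t2, t4, t5, t6}, so the formula does not hold at t3.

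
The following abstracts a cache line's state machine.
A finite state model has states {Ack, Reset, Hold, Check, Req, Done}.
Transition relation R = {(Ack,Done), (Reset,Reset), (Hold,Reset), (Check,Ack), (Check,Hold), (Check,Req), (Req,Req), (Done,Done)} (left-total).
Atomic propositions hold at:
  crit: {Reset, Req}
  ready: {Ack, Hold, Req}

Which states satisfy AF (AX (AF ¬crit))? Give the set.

Sat(¬crit) = {Ack, Hold, Check, Done}
AF ¬crit: least fixpoint, start Z0 = {Ack, Hold, Check, Done}, add states with every successor in Z. Already a fixed point.
Sat(AF ¬crit) = {Ack, Hold, Check, Done}
Sat(AX (AF ¬crit)) = {s : every successor in {Ack, Hold, Check, Done}} = {Ack, Done}
AF (AX (AF ¬crit)): least fixpoint, start Z0 = {Ack, Done}, add states with every successor in Z. Already a fixed point.
Sat(AF (AX (AF ¬crit))) = {Ack, Done}

{Ack, Done}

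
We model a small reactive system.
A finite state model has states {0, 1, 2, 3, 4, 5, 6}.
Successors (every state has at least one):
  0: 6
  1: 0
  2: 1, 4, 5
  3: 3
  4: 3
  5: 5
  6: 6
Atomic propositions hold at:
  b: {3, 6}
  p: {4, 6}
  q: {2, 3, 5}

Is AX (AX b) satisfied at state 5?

No

Sat(AX b) = {s : every successor in {3, 6}} = {0, 3, 4, 6}
Sat(AX (AX b)) = {s : every successor in {0, 3, 4, 6}} = {0, 1, 3, 4, 6}
5 ∉ Sat(AX (AX b)) = {0, 1, 3, 4, 6}, so the formula does not hold at 5.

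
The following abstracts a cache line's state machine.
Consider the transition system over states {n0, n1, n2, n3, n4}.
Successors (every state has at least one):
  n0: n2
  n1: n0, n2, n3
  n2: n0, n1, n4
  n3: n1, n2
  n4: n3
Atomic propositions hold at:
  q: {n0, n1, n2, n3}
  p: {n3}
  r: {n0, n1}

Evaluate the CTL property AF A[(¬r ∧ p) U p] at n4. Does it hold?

Yes

Sat(¬r) = {n2, n3, n4}
Sat(¬r ∧ p) = {n3}
A[(¬r ∧ p) U p]: least fixpoint, start Z0 = Sat(p) = {n3}, add states in Sat(¬r ∧ p) with every successor in Z. Already a fixed point.
Sat(A[(¬r ∧ p) U p]) = {n3}
AF A[(¬r ∧ p) U p]: least fixpoint, start Z0 = {n3}, add states with every successor in Z. Z1 = {n3, n4}; fixed.
Sat(AF A[(¬r ∧ p) U p]) = {n3, n4}
n4 ∈ Sat(AF A[(¬r ∧ p) U p]) = {n3, n4}, so the formula holds at n4.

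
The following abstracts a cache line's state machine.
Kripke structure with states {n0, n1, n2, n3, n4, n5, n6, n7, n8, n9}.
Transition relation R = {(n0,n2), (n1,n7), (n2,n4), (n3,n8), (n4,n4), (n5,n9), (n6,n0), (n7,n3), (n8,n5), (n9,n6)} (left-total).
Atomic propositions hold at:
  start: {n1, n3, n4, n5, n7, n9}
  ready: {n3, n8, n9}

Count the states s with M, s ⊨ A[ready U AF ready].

AF ready: least fixpoint, start Z0 = {n3, n8, n9}, add states with every successor in Z. Z1 = {n3, n5, n7, n8, n9}; Z2 = {n1, n3, n5, n7, n8, n9}; fixed.
Sat(AF ready) = {n1, n3, n5, n7, n8, n9}
A[ready U AF ready]: least fixpoint, start Z0 = Sat(AF ready) = {n1, n3, n5, n7, n8, n9}, add states in Sat(ready) with every successor in Z. Already a fixed point.
Sat(A[ready U AF ready]) = {n1, n3, n5, n7, n8, n9}
|Sat(A[ready U AF ready])| = |{n1, n3, n5, n7, n8, n9}| = 6.

6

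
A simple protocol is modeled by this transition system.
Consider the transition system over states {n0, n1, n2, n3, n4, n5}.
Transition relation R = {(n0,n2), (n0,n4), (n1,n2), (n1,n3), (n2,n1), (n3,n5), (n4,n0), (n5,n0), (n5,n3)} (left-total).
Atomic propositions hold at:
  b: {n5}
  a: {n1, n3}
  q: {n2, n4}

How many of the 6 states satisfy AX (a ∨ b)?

Sat(a ∨ b) = {n1, n3, n5}
Sat(AX (a ∨ b)) = {s : every successor in {n1, n3, n5}} = {n2, n3}
|Sat(AX (a ∨ b))| = |{n2, n3}| = 2.

2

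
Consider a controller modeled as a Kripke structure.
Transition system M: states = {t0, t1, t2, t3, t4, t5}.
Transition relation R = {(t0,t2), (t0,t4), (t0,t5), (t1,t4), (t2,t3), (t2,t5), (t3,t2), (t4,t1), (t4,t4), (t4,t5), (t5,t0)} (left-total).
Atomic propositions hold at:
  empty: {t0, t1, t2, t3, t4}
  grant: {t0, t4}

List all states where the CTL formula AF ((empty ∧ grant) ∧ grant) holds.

{t0, t1, t4, t5}

Sat(empty ∧ grant) = {t0, t4}
Sat((empty ∧ grant) ∧ grant) = {t0, t4}
AF ((empty ∧ grant) ∧ grant): least fixpoint, start Z0 = {t0, t4}, add states with every successor in Z. Z1 = {t0, t1, t4, t5}; fixed.
Sat(AF ((empty ∧ grant) ∧ grant)) = {t0, t1, t4, t5}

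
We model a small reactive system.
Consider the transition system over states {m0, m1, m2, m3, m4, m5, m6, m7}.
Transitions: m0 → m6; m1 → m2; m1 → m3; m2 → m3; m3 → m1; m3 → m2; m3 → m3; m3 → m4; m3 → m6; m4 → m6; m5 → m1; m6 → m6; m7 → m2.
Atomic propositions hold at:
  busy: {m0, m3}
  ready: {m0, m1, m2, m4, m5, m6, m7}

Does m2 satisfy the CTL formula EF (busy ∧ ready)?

Sat(busy ∧ ready) = {m0}
EF (busy ∧ ready): least fixpoint, start Z0 = {m0}, add states with some successor in Z. Already a fixed point.
Sat(EF (busy ∧ ready)) = {m0}
m2 ∉ Sat(EF (busy ∧ ready)) = {m0}, so the formula does not hold at m2.

No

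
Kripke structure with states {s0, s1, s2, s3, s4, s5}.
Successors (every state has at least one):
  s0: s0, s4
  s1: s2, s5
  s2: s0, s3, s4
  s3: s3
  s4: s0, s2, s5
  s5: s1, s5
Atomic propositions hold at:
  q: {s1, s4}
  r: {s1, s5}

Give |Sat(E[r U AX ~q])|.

Sat(~q) = {s0, s2, s3, s5}
Sat(AX ~q) = {s : every successor in {s0, s2, s3, s5}} = {s1, s3, s4}
E[r U AX ~q]: least fixpoint, start Z0 = Sat(AX ~q) = {s1, s3, s4}, add states in Sat(r) with some successor in Z. Z1 = {s1, s3, s4, s5}; fixed.
Sat(E[r U AX ~q]) = {s1, s3, s4, s5}
|Sat(E[r U AX ~q])| = |{s1, s3, s4, s5}| = 4.

4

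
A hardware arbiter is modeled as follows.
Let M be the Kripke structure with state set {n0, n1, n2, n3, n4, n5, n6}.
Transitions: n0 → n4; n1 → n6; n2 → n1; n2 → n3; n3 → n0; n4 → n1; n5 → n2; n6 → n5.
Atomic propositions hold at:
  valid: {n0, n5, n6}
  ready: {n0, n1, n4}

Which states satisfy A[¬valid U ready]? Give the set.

{n0, n1, n2, n3, n4}

Sat(¬valid) = {n1, n2, n3, n4}
A[¬valid U ready]: least fixpoint, start Z0 = Sat(ready) = {n0, n1, n4}, add states in Sat(¬valid) with every successor in Z. Z1 = {n0, n1, n3, n4}; Z2 = {n0, n1, n2, n3, n4}; fixed.
Sat(A[¬valid U ready]) = {n0, n1, n2, n3, n4}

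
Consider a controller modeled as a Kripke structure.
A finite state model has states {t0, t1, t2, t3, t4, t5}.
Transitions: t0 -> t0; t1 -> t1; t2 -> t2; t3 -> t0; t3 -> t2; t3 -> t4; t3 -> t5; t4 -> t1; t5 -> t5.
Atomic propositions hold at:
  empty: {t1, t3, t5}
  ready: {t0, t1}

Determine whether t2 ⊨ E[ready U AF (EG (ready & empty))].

No

Sat(ready & empty) = {t1}
EG (ready & empty): greatest fixpoint, start Z0 = {t1}, keep only states in Sat with some successor in Z. Already a fixed point.
Sat(EG (ready & empty)) = {t1}
AF (EG (ready & empty)): least fixpoint, start Z0 = {t1}, add states with every successor in Z. Z1 = {t1, t4}; fixed.
Sat(AF (EG (ready & empty))) = {t1, t4}
E[ready U AF (EG (ready & empty))]: least fixpoint, start Z0 = Sat(AF (EG (ready & empty))) = {t1, t4}, add states in Sat(ready) with some successor in Z. Already a fixed point.
Sat(E[ready U AF (EG (ready & empty))]) = {t1, t4}
t2 ∉ Sat(E[ready U AF (EG (ready & empty))]) = {t1, t4}, so the formula does not hold at t2.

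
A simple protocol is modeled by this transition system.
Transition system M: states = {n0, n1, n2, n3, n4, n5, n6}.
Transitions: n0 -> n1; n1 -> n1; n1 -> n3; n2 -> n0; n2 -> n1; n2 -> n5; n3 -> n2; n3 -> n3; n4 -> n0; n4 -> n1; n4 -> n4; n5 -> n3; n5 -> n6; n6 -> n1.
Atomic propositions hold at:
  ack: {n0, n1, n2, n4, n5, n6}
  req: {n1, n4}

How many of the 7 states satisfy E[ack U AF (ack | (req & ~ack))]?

6

Sat(~ack) = {n3}
Sat(req & ~ack) = ∅
Sat(ack | (req & ~ack)) = {n0, n1, n2, n4, n5, n6}
AF (ack | (req & ~ack)): least fixpoint, start Z0 = {n0, n1, n2, n4, n5, n6}, add states with every successor in Z. Already a fixed point.
Sat(AF (ack | (req & ~ack))) = {n0, n1, n2, n4, n5, n6}
E[ack U AF (ack | (req & ~ack))]: least fixpoint, start Z0 = Sat(AF (ack | (req & ~ack))) = {n0, n1, n2, n4, n5, n6}, add states in Sat(ack) with some successor in Z. Already a fixed point.
Sat(E[ack U AF (ack | (req & ~ack))]) = {n0, n1, n2, n4, n5, n6}
|Sat(E[ack U AF (ack | (req & ~ack))])| = |{n0, n1, n2, n4, n5, n6}| = 6.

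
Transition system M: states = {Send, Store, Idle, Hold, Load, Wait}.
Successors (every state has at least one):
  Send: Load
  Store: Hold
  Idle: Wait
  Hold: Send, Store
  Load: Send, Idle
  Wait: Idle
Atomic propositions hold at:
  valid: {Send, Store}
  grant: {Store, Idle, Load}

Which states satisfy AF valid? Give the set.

{Send, Store, Hold}

AF valid: least fixpoint, start Z0 = {Send, Store}, add states with every successor in Z. Z1 = {Send, Store, Hold}; fixed.
Sat(AF valid) = {Send, Store, Hold}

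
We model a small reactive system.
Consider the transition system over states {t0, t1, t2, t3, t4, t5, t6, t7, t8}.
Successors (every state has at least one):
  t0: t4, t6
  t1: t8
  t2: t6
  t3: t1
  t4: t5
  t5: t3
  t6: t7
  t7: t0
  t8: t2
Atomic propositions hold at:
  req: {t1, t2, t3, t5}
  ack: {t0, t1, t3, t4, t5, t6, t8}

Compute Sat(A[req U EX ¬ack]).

Sat(¬ack) = {t2, t7}
Sat(EX ¬ack) = {s : some successor in {t2, t7}} = {t6, t8}
A[req U EX ¬ack]: least fixpoint, start Z0 = Sat(EX ¬ack) = {t6, t8}, add states in Sat(req) with every successor in Z. Z1 = {t1, t2, t6, t8}; Z2 = {t1, t2, t3, t6, t8}; Z3 = {t1, t2, t3, t5, t6, t8}; fixed.
Sat(A[req U EX ¬ack]) = {t1, t2, t3, t5, t6, t8}

{t1, t2, t3, t5, t6, t8}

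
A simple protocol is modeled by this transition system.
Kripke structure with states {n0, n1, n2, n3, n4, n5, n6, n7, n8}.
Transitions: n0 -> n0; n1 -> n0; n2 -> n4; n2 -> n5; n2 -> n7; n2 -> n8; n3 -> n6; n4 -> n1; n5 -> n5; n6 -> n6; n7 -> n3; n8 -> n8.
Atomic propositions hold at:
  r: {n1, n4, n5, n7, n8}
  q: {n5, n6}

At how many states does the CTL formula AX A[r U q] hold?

3

A[r U q]: least fixpoint, start Z0 = Sat(q) = {n5, n6}, add states in Sat(r) with every successor in Z. Already a fixed point.
Sat(A[r U q]) = {n5, n6}
Sat(AX A[r U q]) = {s : every successor in {n5, n6}} = {n3, n5, n6}
|Sat(AX A[r U q])| = |{n3, n5, n6}| = 3.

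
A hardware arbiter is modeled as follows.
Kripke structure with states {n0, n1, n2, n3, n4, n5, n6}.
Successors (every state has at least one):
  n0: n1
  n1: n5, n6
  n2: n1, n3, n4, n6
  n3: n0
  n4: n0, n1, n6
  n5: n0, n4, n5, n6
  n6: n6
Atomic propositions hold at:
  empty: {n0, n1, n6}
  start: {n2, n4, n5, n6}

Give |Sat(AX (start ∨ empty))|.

6

Sat(start ∨ empty) = {n0, n1, n2, n4, n5, n6}
Sat(AX (start ∨ empty)) = {s : every successor in {n0, n1, n2, n4, n5, n6}} = {n0, n1, n3, n4, n5, n6}
|Sat(AX (start ∨ empty))| = |{n0, n1, n3, n4, n5, n6}| = 6.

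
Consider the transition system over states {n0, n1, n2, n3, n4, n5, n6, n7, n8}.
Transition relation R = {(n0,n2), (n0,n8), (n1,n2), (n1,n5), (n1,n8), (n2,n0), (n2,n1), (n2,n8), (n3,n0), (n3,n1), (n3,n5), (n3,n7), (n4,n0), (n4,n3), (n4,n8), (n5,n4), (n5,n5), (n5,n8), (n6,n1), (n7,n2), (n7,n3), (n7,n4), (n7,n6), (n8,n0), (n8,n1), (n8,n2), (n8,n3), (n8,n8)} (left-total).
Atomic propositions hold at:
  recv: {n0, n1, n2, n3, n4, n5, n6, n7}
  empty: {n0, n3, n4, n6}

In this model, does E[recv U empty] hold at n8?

E[recv U empty]: least fixpoint, start Z0 = Sat(empty) = {n0, n3, n4, n6}, add states in Sat(recv) with some successor in Z. Z1 = {n0, n2, n3, n4, n5, n6, n7}; Z2 = {n0, n1, n2, n3, n4, n5, n6, n7}; fixed.
Sat(E[recv U empty]) = {n0, n1, n2, n3, n4, n5, n6, n7}
n8 ∉ Sat(E[recv U empty]) = {n0, n1, n2, n3, n4, n5, n6, n7}, so the formula does not hold at n8.

No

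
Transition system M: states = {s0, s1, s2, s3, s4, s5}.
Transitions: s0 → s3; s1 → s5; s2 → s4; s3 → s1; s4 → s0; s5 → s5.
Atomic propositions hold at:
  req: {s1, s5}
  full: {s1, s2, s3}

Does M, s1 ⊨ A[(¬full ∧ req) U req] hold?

Sat(¬full) = {s0, s4, s5}
Sat(¬full ∧ req) = {s5}
A[(¬full ∧ req) U req]: least fixpoint, start Z0 = Sat(req) = {s1, s5}, add states in Sat(¬full ∧ req) with every successor in Z. Already a fixed point.
Sat(A[(¬full ∧ req) U req]) = {s1, s5}
s1 ∈ Sat(A[(¬full ∧ req) U req]) = {s1, s5}, so the formula holds at s1.

Yes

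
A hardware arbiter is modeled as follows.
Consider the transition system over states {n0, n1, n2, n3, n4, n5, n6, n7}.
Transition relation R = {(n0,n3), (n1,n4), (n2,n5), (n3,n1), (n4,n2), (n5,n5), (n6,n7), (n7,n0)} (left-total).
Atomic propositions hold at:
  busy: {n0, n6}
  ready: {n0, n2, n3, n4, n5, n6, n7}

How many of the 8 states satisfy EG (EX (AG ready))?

4

AG ready: greatest fixpoint, start Z0 = {n0, n2, n3, n4, n5, n6, n7}, keep only states in Sat with every successor in Z. Z1 = {n0, n2, n4, n5, n6, n7}; Z2 = {n2, n4, n5, n6, n7}; Z3 = {n2, n4, n5, n6}; Z4 = {n2, n4, n5}; fixed.
Sat(AG ready) = {n2, n4, n5}
Sat(EX (AG ready)) = {s : some successor in {n2, n4, n5}} = {n1, n2, n4, n5}
EG (EX (AG ready)): greatest fixpoint, start Z0 = {n1, n2, n4, n5}, keep only states in Sat with some successor in Z. Already a fixed point.
Sat(EG (EX (AG ready))) = {n1, n2, n4, n5}
|Sat(EG (EX (AG ready)))| = |{n1, n2, n4, n5}| = 4.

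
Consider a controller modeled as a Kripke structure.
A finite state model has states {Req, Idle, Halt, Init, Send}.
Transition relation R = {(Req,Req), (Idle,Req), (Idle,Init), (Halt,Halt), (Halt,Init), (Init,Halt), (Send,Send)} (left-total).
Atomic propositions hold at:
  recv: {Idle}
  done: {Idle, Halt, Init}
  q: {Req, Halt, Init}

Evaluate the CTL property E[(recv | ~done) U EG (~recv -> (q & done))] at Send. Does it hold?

No

Sat(~done) = {Req, Send}
Sat(recv | ~done) = {Req, Idle, Send}
Sat(~recv) = {Req, Halt, Init, Send}
Sat(q & done) = {Halt, Init}
Sat(~recv -> (q & done)) = {Idle, Halt, Init}
EG (~recv -> (q & done)): greatest fixpoint, start Z0 = {Idle, Halt, Init}, keep only states in Sat with some successor in Z. Already a fixed point.
Sat(EG (~recv -> (q & done))) = {Idle, Halt, Init}
E[(recv | ~done) U EG (~recv -> (q & done))]: least fixpoint, start Z0 = Sat(EG (~recv -> (q & done))) = {Idle, Halt, Init}, add states in Sat(recv | ~done) with some successor in Z. Already a fixed point.
Sat(E[(recv | ~done) U EG (~recv -> (q & done))]) = {Idle, Halt, Init}
Send ∉ Sat(E[(recv | ~done) U EG (~recv -> (q & done))]) = {Idle, Halt, Init}, so the formula does not hold at Send.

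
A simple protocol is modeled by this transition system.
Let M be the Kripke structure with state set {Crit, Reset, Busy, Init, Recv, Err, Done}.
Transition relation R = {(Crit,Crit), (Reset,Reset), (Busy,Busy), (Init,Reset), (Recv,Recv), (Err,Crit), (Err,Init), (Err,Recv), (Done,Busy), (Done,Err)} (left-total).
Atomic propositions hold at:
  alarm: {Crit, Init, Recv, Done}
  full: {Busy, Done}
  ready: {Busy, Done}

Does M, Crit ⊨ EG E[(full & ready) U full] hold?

No

Sat(full & ready) = {Busy, Done}
E[(full & ready) U full]: least fixpoint, start Z0 = Sat(full) = {Busy, Done}, add states in Sat(full & ready) with some successor in Z. Already a fixed point.
Sat(E[(full & ready) U full]) = {Busy, Done}
EG E[(full & ready) U full]: greatest fixpoint, start Z0 = {Busy, Done}, keep only states in Sat with some successor in Z. Already a fixed point.
Sat(EG E[(full & ready) U full]) = {Busy, Done}
Crit ∉ Sat(EG E[(full & ready) U full]) = {Busy, Done}, so the formula does not hold at Crit.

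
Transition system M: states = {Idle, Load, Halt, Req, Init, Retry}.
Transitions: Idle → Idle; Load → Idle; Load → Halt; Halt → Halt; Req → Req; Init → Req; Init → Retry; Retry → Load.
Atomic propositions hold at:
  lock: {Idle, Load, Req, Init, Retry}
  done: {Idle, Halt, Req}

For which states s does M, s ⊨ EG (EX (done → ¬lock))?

Sat(¬lock) = {Halt}
Sat(done → ¬lock) = {Load, Halt, Init, Retry}
Sat(EX (done → ¬lock)) = {s : some successor in {Load, Halt, Init, Retry}} = {Load, Halt, Init, Retry}
EG (EX (done → ¬lock)): greatest fixpoint, start Z0 = {Load, Halt, Init, Retry}, keep only states in Sat with some successor in Z. Already a fixed point.
Sat(EG (EX (done → ¬lock))) = {Load, Halt, Init, Retry}

{Load, Halt, Init, Retry}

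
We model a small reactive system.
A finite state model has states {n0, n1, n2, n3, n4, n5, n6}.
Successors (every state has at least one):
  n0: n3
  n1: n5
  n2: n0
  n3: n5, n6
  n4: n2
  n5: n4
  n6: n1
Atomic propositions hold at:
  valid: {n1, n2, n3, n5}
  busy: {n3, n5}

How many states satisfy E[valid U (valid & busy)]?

3

Sat(valid & busy) = {n3, n5}
E[valid U (valid & busy)]: least fixpoint, start Z0 = Sat((valid & busy)) = {n3, n5}, add states in Sat(valid) with some successor in Z. Z1 = {n1, n3, n5}; fixed.
Sat(E[valid U (valid & busy)]) = {n1, n3, n5}
|Sat(E[valid U (valid & busy)])| = |{n1, n3, n5}| = 3.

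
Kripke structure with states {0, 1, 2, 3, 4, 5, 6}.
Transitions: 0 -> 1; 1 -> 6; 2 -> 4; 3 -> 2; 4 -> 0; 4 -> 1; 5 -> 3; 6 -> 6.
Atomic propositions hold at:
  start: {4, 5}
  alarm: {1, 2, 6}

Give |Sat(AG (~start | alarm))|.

3

Sat(~start) = {0, 1, 2, 3, 6}
Sat(~start | alarm) = {0, 1, 2, 3, 6}
AG (~start | alarm): greatest fixpoint, start Z0 = {0, 1, 2, 3, 6}, keep only states in Sat with every successor in Z. Z1 = {0, 1, 3, 6}; Z2 = {0, 1, 6}; fixed.
Sat(AG (~start | alarm)) = {0, 1, 6}
|Sat(AG (~start | alarm))| = |{0, 1, 6}| = 3.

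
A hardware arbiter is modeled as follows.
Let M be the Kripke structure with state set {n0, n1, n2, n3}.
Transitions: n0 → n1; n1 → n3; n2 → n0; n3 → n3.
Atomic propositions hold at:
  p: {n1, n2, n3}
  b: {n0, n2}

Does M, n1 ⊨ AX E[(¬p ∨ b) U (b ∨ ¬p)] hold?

No

Sat(¬p) = {n0}
Sat(¬p ∨ b) = {n0, n2}
Sat(b ∨ ¬p) = {n0, n2}
E[(¬p ∨ b) U (b ∨ ¬p)]: least fixpoint, start Z0 = Sat((b ∨ ¬p)) = {n0, n2}, add states in Sat(¬p ∨ b) with some successor in Z. Already a fixed point.
Sat(E[(¬p ∨ b) U (b ∨ ¬p)]) = {n0, n2}
Sat(AX E[(¬p ∨ b) U (b ∨ ¬p)]) = {s : every successor in {n0, n2}} = {n2}
n1 ∉ Sat(AX E[(¬p ∨ b) U (b ∨ ¬p)]) = {n2}, so the formula does not hold at n1.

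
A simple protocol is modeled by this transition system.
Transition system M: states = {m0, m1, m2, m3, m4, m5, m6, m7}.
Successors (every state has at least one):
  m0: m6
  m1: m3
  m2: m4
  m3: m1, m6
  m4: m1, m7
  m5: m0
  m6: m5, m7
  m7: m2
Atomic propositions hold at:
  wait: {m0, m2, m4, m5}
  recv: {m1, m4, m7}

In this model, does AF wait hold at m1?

AF wait: least fixpoint, start Z0 = {m0, m2, m4, m5}, add states with every successor in Z. Z1 = {m0, m2, m4, m5, m7}; Z2 = {m0, m2, m4, m5, m6, m7}; fixed.
Sat(AF wait) = {m0, m2, m4, m5, m6, m7}
m1 ∉ Sat(AF wait) = {m0, m2, m4, m5, m6, m7}, so the formula does not hold at m1.

No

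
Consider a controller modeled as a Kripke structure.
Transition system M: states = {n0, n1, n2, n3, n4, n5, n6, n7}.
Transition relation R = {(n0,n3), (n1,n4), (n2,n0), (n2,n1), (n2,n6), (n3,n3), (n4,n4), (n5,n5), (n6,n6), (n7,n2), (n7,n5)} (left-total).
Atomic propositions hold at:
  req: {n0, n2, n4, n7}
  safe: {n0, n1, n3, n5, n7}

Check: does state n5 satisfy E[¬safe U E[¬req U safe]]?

Sat(¬safe) = {n2, n4, n6}
Sat(¬req) = {n1, n3, n5, n6}
E[¬req U safe]: least fixpoint, start Z0 = Sat(safe) = {n0, n1, n3, n5, n7}, add states in Sat(¬req) with some successor in Z. Already a fixed point.
Sat(E[¬req U safe]) = {n0, n1, n3, n5, n7}
E[¬safe U E[¬req U safe]]: least fixpoint, start Z0 = Sat(E[¬req U safe]) = {n0, n1, n3, n5, n7}, add states in Sat(¬safe) with some successor in Z. Z1 = {n0, n1, n2, n3, n5, n7}; fixed.
Sat(E[¬safe U E[¬req U safe]]) = {n0, n1, n2, n3, n5, n7}
n5 ∈ Sat(E[¬safe U E[¬req U safe]]) = {n0, n1, n2, n3, n5, n7}, so the formula holds at n5.

Yes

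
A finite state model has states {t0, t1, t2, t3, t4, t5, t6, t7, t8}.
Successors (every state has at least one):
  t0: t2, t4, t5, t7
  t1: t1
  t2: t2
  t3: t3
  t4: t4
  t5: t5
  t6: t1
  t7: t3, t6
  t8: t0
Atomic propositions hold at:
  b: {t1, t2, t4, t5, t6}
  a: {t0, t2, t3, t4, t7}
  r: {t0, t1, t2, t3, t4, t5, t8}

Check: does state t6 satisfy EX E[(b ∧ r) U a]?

Sat(b ∧ r) = {t1, t2, t4, t5}
E[(b ∧ r) U a]: least fixpoint, start Z0 = Sat(a) = {t0, t2, t3, t4, t7}, add states in Sat(b ∧ r) with some successor in Z. Already a fixed point.
Sat(E[(b ∧ r) U a]) = {t0, t2, t3, t4, t7}
Sat(EX E[(b ∧ r) U a]) = {s : some successor in {t0, t2, t3, t4, t7}} = {t0, t2, t3, t4, t7, t8}
t6 ∉ Sat(EX E[(b ∧ r) U a]) = {t0, t2, t3, t4, t7, t8}, so the formula does not hold at t6.

No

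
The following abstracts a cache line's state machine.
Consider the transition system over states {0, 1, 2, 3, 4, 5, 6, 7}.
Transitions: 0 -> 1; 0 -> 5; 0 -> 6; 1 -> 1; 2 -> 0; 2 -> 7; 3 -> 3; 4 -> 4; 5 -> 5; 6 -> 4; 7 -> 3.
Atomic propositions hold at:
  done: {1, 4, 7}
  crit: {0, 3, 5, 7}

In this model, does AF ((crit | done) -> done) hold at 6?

Yes

Sat(crit | done) = {0, 1, 3, 4, 5, 7}
Sat((crit | done) -> done) = {1, 2, 4, 6, 7}
AF ((crit | done) -> done): least fixpoint, start Z0 = {1, 2, 4, 6, 7}, add states with every successor in Z. Already a fixed point.
Sat(AF ((crit | done) -> done)) = {1, 2, 4, 6, 7}
6 ∈ Sat(AF ((crit | done) -> done)) = {1, 2, 4, 6, 7}, so the formula holds at 6.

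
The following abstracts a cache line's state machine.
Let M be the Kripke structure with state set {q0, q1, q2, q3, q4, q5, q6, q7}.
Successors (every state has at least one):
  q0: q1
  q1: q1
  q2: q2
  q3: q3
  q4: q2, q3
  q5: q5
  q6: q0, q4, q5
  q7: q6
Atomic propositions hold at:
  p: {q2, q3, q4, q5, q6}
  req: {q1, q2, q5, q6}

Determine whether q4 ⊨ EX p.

Yes

Sat(EX p) = {s : some successor in {q2, q3, q4, q5, q6}} = {q2, q3, q4, q5, q6, q7}
q4 ∈ Sat(EX p) = {q2, q3, q4, q5, q6, q7}, so the formula holds at q4.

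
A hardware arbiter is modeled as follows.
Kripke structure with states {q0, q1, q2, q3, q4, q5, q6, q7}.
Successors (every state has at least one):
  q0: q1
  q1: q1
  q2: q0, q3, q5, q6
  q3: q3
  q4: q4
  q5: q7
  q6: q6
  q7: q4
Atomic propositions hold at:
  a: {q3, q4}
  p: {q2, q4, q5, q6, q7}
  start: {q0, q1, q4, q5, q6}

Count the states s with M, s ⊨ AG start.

AG start: greatest fixpoint, start Z0 = {q0, q1, q4, q5, q6}, keep only states in Sat with every successor in Z. Z1 = {q0, q1, q4, q6}; fixed.
Sat(AG start) = {q0, q1, q4, q6}
|Sat(AG start)| = |{q0, q1, q4, q6}| = 4.

4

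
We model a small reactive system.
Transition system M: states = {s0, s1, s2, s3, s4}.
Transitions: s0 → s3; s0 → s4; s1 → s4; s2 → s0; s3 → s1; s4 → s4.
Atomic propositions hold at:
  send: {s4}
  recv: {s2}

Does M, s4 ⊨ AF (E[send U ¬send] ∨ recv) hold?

No

Sat(¬send) = {s0, s1, s2, s3}
E[send U ¬send]: least fixpoint, start Z0 = Sat(¬send) = {s0, s1, s2, s3}, add states in Sat(send) with some successor in Z. Already a fixed point.
Sat(E[send U ¬send]) = {s0, s1, s2, s3}
Sat(E[send U ¬send] ∨ recv) = {s0, s1, s2, s3}
AF (E[send U ¬send] ∨ recv): least fixpoint, start Z0 = {s0, s1, s2, s3}, add states with every successor in Z. Already a fixed point.
Sat(AF (E[send U ¬send] ∨ recv)) = {s0, s1, s2, s3}
s4 ∉ Sat(AF (E[send U ¬send] ∨ recv)) = {s0, s1, s2, s3}, so the formula does not hold at s4.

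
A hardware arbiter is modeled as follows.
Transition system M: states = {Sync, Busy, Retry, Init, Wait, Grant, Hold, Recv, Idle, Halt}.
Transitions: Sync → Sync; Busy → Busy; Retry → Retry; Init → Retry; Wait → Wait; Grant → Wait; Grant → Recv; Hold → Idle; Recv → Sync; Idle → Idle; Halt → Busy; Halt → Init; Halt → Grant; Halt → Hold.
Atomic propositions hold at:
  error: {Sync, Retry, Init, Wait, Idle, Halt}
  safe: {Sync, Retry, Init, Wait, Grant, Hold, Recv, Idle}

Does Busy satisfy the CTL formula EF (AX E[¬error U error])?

No

Sat(¬error) = {Busy, Grant, Hold, Recv}
E[¬error U error]: least fixpoint, start Z0 = Sat(error) = {Sync, Retry, Init, Wait, Idle, Halt}, add states in Sat(¬error) with some successor in Z. Z1 = {Sync, Retry, Init, Wait, Grant, Hold, Recv, Idle, Halt}; fixed.
Sat(E[¬error U error]) = {Sync, Retry, Init, Wait, Grant, Hold, Recv, Idle, Halt}
Sat(AX E[¬error U error]) = {s : every successor in {Sync, Retry, Init, Wait, Grant, Hold, Recv, Idle, Halt}} = {Sync, Retry, Init, Wait, Grant, Hold, Recv, Idle}
EF (AX E[¬error U error]): least fixpoint, start Z0 = {Sync, Retry, Init, Wait, Grant, Hold, Recv, Idle}, add states with some successor in Z. Z1 = {Sync, Retry, Init, Wait, Grant, Hold, Recv, Idle, Halt}; fixed.
Sat(EF (AX E[¬error U error])) = {Sync, Retry, Init, Wait, Grant, Hold, Recv, Idle, Halt}
Busy ∉ Sat(EF (AX E[¬error U error])) = {Sync, Retry, Init, Wait, Grant, Hold, Recv, Idle, Halt}, so the formula does not hold at Busy.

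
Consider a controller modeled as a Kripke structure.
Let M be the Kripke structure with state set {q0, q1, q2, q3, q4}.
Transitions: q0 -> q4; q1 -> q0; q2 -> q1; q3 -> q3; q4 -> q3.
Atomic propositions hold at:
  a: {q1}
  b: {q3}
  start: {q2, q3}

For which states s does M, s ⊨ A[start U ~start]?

{q0, q1, q2, q4}

Sat(~start) = {q0, q1, q4}
A[start U ~start]: least fixpoint, start Z0 = Sat(~start) = {q0, q1, q4}, add states in Sat(start) with every successor in Z. Z1 = {q0, q1, q2, q4}; fixed.
Sat(A[start U ~start]) = {q0, q1, q2, q4}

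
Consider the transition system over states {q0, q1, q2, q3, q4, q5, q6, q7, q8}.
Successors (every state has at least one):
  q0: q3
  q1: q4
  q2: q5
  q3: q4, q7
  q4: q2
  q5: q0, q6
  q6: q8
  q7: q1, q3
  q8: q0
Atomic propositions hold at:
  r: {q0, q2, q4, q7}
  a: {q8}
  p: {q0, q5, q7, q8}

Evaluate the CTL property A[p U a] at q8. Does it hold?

A[p U a]: least fixpoint, start Z0 = Sat(a) = {q8}, add states in Sat(p) with every successor in Z. Already a fixed point.
Sat(A[p U a]) = {q8}
q8 ∈ Sat(A[p U a]) = {q8}, so the formula holds at q8.

Yes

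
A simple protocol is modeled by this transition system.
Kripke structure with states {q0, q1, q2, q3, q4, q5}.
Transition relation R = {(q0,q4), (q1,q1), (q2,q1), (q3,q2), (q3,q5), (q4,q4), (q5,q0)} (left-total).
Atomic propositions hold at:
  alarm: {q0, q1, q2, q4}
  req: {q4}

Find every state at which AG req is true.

{q4}

AG req: greatest fixpoint, start Z0 = {q4}, keep only states in Sat with every successor in Z. Already a fixed point.
Sat(AG req) = {q4}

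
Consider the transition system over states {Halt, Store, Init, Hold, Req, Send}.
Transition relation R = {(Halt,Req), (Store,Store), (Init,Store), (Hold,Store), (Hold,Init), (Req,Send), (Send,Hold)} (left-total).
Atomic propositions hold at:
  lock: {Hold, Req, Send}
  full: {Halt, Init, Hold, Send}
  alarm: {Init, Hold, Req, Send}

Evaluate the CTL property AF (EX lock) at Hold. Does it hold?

No

Sat(EX lock) = {s : some successor in {Hold, Req, Send}} = {Halt, Req, Send}
AF (EX lock): least fixpoint, start Z0 = {Halt, Req, Send}, add states with every successor in Z. Already a fixed point.
Sat(AF (EX lock)) = {Halt, Req, Send}
Hold ∉ Sat(AF (EX lock)) = {Halt, Req, Send}, so the formula does not hold at Hold.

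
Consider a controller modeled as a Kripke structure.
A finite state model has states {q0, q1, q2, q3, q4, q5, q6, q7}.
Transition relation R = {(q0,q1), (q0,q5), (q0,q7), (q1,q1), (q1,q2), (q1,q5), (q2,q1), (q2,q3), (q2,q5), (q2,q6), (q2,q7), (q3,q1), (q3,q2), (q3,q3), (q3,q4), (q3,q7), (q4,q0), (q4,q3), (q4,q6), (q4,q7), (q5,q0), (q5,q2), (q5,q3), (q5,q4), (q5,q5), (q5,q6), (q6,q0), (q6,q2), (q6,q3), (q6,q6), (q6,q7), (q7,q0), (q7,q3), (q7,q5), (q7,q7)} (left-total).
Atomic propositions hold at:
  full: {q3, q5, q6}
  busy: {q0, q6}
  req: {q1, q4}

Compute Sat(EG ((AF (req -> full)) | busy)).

Sat(req -> full) = {q0, q2, q3, q5, q6, q7}
AF (req -> full): least fixpoint, start Z0 = {q0, q2, q3, q5, q6, q7}, add states with every successor in Z. Z1 = {q0, q2, q3, q4, q5, q6, q7}; fixed.
Sat(AF (req -> full)) = {q0, q2, q3, q4, q5, q6, q7}
Sat((AF (req -> full)) | busy) = {q0, q2, q3, q4, q5, q6, q7}
EG ((AF (req -> full)) | busy): greatest fixpoint, start Z0 = {q0, q2, q3, q4, q5, q6, q7}, keep only states in Sat with some successor in Z. Already a fixed point.
Sat(EG ((AF (req -> full)) | busy)) = {q0, q2, q3, q4, q5, q6, q7}

{q0, q2, q3, q4, q5, q6, q7}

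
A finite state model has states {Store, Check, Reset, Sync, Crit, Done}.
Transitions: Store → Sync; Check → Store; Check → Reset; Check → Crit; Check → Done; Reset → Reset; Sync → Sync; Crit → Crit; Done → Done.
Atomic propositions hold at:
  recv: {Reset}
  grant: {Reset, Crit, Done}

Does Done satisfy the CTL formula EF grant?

Yes

EF grant: least fixpoint, start Z0 = {Reset, Crit, Done}, add states with some successor in Z. Z1 = {Check, Reset, Crit, Done}; fixed.
Sat(EF grant) = {Check, Reset, Crit, Done}
Done ∈ Sat(EF grant) = {Check, Reset, Crit, Done}, so the formula holds at Done.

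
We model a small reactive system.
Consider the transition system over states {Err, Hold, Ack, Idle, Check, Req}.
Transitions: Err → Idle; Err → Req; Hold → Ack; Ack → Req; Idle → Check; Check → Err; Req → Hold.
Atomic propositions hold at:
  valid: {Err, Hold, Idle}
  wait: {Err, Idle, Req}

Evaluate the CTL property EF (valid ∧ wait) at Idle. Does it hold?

Yes

Sat(valid ∧ wait) = {Err, Idle}
EF (valid ∧ wait): least fixpoint, start Z0 = {Err, Idle}, add states with some successor in Z. Z1 = {Err, Idle, Check}; fixed.
Sat(EF (valid ∧ wait)) = {Err, Idle, Check}
Idle ∈ Sat(EF (valid ∧ wait)) = {Err, Idle, Check}, so the formula holds at Idle.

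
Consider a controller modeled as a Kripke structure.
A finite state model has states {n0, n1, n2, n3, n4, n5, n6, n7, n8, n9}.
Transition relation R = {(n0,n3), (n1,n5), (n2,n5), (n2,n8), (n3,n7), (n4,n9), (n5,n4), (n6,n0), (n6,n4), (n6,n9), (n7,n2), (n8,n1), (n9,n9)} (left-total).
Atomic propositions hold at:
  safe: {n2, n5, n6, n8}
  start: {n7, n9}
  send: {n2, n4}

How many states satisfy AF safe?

AF safe: least fixpoint, start Z0 = {n2, n5, n6, n8}, add states with every successor in Z. Z1 = {n1, n2, n5, n6, n7, n8}; Z2 = {n1, n2, n3, n5, n6, n7, n8}; Z3 = {n0, n1, n2, n3, n5, n6, n7, n8}; fixed.
Sat(AF safe) = {n0, n1, n2, n3, n5, n6, n7, n8}
|Sat(AF safe)| = |{n0, n1, n2, n3, n5, n6, n7, n8}| = 8.

8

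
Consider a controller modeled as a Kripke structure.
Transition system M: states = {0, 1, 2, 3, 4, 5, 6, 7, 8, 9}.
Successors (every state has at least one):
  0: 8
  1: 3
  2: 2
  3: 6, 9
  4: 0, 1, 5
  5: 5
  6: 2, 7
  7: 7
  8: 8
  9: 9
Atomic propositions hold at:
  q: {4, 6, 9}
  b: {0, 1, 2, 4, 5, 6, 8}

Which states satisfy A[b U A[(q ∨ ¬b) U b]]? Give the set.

Sat(¬b) = {3, 7, 9}
Sat(q ∨ ¬b) = {3, 4, 6, 7, 9}
A[(q ∨ ¬b) U b]: least fixpoint, start Z0 = Sat(b) = {0, 1, 2, 4, 5, 6, 8}, add states in Sat(q ∨ ¬b) with every successor in Z. Already a fixed point.
Sat(A[(q ∨ ¬b) U b]) = {0, 1, 2, 4, 5, 6, 8}
A[b U A[(q ∨ ¬b) U b]]: least fixpoint, start Z0 = Sat(A[(q ∨ ¬b) U b]) = {0, 1, 2, 4, 5, 6, 8}, add states in Sat(b) with every successor in Z. Already a fixed point.
Sat(A[b U A[(q ∨ ¬b) U b]]) = {0, 1, 2, 4, 5, 6, 8}

{0, 1, 2, 4, 5, 6, 8}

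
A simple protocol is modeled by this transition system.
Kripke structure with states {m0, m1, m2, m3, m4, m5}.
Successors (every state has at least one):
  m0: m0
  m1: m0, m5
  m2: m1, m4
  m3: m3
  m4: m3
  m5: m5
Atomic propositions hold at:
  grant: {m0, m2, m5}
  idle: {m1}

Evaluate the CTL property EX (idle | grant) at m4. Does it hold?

Sat(idle | grant) = {m0, m1, m2, m5}
Sat(EX (idle | grant)) = {s : some successor in {m0, m1, m2, m5}} = {m0, m1, m2, m5}
m4 ∉ Sat(EX (idle | grant)) = {m0, m1, m2, m5}, so the formula does not hold at m4.

No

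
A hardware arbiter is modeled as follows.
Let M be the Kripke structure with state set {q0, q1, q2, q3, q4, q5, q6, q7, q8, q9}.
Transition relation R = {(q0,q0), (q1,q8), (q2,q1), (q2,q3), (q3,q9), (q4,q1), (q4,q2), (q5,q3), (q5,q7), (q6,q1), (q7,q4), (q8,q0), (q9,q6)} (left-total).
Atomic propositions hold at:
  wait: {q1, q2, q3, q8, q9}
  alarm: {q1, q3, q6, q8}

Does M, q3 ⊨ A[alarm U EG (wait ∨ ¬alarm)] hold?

Sat(¬alarm) = {q0, q2, q4, q5, q7, q9}
Sat(wait ∨ ¬alarm) = {q0, q1, q2, q3, q4, q5, q7, q8, q9}
EG (wait ∨ ¬alarm): greatest fixpoint, start Z0 = {q0, q1, q2, q3, q4, q5, q7, q8, q9}, keep only states in Sat with some successor in Z. Z1 = {q0, q1, q2, q3, q4, q5, q7, q8}; Z2 = {q0, q1, q2, q4, q5, q7, q8}; fixed.
Sat(EG (wait ∨ ¬alarm)) = {q0, q1, q2, q4, q5, q7, q8}
A[alarm U EG (wait ∨ ¬alarm)]: least fixpoint, start Z0 = Sat(EG (wait ∨ ¬alarm)) = {q0, q1, q2, q4, q5, q7, q8}, add states in Sat(alarm) with every successor in Z. Z1 = {q0, q1, q2, q4, q5, q6, q7, q8}; fixed.
Sat(A[alarm U EG (wait ∨ ¬alarm)]) = {q0, q1, q2, q4, q5, q6, q7, q8}
q3 ∉ Sat(A[alarm U EG (wait ∨ ¬alarm)]) = {q0, q1, q2, q4, q5, q6, q7, q8}, so the formula does not hold at q3.

No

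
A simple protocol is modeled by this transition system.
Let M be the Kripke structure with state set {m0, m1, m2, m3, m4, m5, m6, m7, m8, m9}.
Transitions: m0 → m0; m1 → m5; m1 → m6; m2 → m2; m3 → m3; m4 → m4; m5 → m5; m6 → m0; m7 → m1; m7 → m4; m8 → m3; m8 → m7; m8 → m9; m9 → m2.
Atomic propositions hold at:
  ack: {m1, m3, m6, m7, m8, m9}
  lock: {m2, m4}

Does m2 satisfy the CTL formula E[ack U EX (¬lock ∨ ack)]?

No

Sat(¬lock) = {m0, m1, m3, m5, m6, m7, m8, m9}
Sat(¬lock ∨ ack) = {m0, m1, m3, m5, m6, m7, m8, m9}
Sat(EX (¬lock ∨ ack)) = {s : some successor in {m0, m1, m3, m5, m6, m7, m8, m9}} = {m0, m1, m3, m5, m6, m7, m8}
E[ack U EX (¬lock ∨ ack)]: least fixpoint, start Z0 = Sat(EX (¬lock ∨ ack)) = {m0, m1, m3, m5, m6, m7, m8}, add states in Sat(ack) with some successor in Z. Already a fixed point.
Sat(E[ack U EX (¬lock ∨ ack)]) = {m0, m1, m3, m5, m6, m7, m8}
m2 ∉ Sat(E[ack U EX (¬lock ∨ ack)]) = {m0, m1, m3, m5, m6, m7, m8}, so the formula does not hold at m2.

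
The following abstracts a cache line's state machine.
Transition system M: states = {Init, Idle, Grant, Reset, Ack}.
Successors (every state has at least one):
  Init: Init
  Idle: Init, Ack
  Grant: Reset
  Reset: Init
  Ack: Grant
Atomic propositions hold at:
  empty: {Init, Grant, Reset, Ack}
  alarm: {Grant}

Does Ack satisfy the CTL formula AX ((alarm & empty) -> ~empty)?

No

Sat(alarm & empty) = {Grant}
Sat(~empty) = {Idle}
Sat((alarm & empty) -> ~empty) = {Init, Idle, Reset, Ack}
Sat(AX ((alarm & empty) -> ~empty)) = {s : every successor in {Init, Idle, Reset, Ack}} = {Init, Idle, Grant, Reset}
Ack ∉ Sat(AX ((alarm & empty) -> ~empty)) = {Init, Idle, Grant, Reset}, so the formula does not hold at Ack.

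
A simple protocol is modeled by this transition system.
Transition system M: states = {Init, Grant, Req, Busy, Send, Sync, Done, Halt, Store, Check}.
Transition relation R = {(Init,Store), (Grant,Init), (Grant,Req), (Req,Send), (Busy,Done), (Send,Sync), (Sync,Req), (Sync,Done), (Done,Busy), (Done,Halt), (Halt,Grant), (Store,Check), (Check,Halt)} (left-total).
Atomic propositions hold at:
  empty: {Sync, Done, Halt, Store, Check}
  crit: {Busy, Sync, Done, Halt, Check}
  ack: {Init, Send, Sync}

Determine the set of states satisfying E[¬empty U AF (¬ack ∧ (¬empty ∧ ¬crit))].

Sat(¬empty) = {Init, Grant, Req, Busy, Send}
Sat(¬ack) = {Grant, Req, Busy, Done, Halt, Store, Check}
Sat(¬crit) = {Init, Grant, Req, Send, Store}
Sat(¬empty ∧ ¬crit) = {Init, Grant, Req, Send}
Sat(¬ack ∧ (¬empty ∧ ¬crit)) = {Grant, Req}
AF (¬ack ∧ (¬empty ∧ ¬crit)): least fixpoint, start Z0 = {Grant, Req}, add states with every successor in Z. Z1 = {Grant, Req, Halt}; Z2 = {Grant, Req, Halt, Check}; Z3 = {Grant, Req, Halt, Store, Check}; Z4 = {Init, Grant, Req, Halt, Store, Check}; fixed.
Sat(AF (¬ack ∧ (¬empty ∧ ¬crit))) = {Init, Grant, Req, Halt, Store, Check}
E[¬empty U AF (¬ack ∧ (¬empty ∧ ¬crit))]: least fixpoint, start Z0 = Sat(AF (¬ack ∧ (¬empty ∧ ¬crit))) = {Init, Grant, Req, Halt, Store, Check}, add states in Sat(¬empty) with some successor in Z. Already a fixed point.
Sat(E[¬empty U AF (¬ack ∧ (¬empty ∧ ¬crit))]) = {Init, Grant, Req, Halt, Store, Check}

{Init, Grant, Req, Halt, Store, Check}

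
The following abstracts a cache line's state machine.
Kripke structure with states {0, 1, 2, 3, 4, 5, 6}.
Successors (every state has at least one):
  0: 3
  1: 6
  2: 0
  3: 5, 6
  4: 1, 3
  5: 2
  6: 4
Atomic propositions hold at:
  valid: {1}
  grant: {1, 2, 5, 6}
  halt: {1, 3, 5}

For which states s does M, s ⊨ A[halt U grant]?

A[halt U grant]: least fixpoint, start Z0 = Sat(grant) = {1, 2, 5, 6}, add states in Sat(halt) with every successor in Z. Z1 = {1, 2, 3, 5, 6}; fixed.
Sat(A[halt U grant]) = {1, 2, 3, 5, 6}

{1, 2, 3, 5, 6}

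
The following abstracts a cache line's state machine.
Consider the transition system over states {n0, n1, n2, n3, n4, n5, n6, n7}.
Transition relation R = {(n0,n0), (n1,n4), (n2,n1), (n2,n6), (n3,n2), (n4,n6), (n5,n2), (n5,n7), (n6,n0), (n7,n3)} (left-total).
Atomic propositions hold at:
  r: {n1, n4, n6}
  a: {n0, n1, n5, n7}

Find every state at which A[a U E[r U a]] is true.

{n0, n1, n4, n5, n6, n7}

E[r U a]: least fixpoint, start Z0 = Sat(a) = {n0, n1, n5, n7}, add states in Sat(r) with some successor in Z. Z1 = {n0, n1, n5, n6, n7}; Z2 = {n0, n1, n4, n5, n6, n7}; fixed.
Sat(E[r U a]) = {n0, n1, n4, n5, n6, n7}
A[a U E[r U a]]: least fixpoint, start Z0 = Sat(E[r U a]) = {n0, n1, n4, n5, n6, n7}, add states in Sat(a) with every successor in Z. Already a fixed point.
Sat(A[a U E[r U a]]) = {n0, n1, n4, n5, n6, n7}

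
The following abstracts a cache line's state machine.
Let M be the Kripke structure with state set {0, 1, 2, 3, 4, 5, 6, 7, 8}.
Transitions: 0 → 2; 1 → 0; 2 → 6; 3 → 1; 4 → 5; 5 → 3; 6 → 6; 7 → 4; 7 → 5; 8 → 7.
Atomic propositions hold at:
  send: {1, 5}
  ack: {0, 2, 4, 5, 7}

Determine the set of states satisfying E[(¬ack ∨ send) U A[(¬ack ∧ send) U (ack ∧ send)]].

Sat(¬ack) = {1, 3, 6, 8}
Sat(¬ack ∨ send) = {1, 3, 5, 6, 8}
Sat(¬ack ∧ send) = {1}
Sat(ack ∧ send) = {5}
A[(¬ack ∧ send) U (ack ∧ send)]: least fixpoint, start Z0 = Sat((ack ∧ send)) = {5}, add states in Sat(¬ack ∧ send) with every successor in Z. Already a fixed point.
Sat(A[(¬ack ∧ send) U (ack ∧ send)]) = {5}
E[(¬ack ∨ send) U A[(¬ack ∧ send) U (ack ∧ send)]]: least fixpoint, start Z0 = Sat(A[(¬ack ∧ send) U (ack ∧ send)]) = {5}, add states in Sat(¬ack ∨ send) with some successor in Z. Already a fixed point.
Sat(E[(¬ack ∨ send) U A[(¬ack ∧ send) U (ack ∧ send)]]) = {5}

{5}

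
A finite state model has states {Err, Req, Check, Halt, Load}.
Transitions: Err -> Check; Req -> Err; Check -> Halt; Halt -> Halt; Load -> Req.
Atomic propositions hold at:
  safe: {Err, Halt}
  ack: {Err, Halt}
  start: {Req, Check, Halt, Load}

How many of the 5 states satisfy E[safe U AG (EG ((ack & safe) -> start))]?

Sat(ack & safe) = {Err, Halt}
Sat((ack & safe) -> start) = {Req, Check, Halt, Load}
EG ((ack & safe) -> start): greatest fixpoint, start Z0 = {Req, Check, Halt, Load}, keep only states in Sat with some successor in Z. Z1 = {Check, Halt, Load}; Z2 = {Check, Halt}; fixed.
Sat(EG ((ack & safe) -> start)) = {Check, Halt}
AG (EG ((ack & safe) -> start)): greatest fixpoint, start Z0 = {Check, Halt}, keep only states in Sat with every successor in Z. Already a fixed point.
Sat(AG (EG ((ack & safe) -> start))) = {Check, Halt}
E[safe U AG (EG ((ack & safe) -> start))]: least fixpoint, start Z0 = Sat(AG (EG ((ack & safe) -> start))) = {Check, Halt}, add states in Sat(safe) with some successor in Z. Z1 = {Err, Check, Halt}; fixed.
Sat(E[safe U AG (EG ((ack & safe) -> start))]) = {Err, Check, Halt}
|Sat(E[safe U AG (EG ((ack & safe) -> start))])| = |{Err, Check, Halt}| = 3.

3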